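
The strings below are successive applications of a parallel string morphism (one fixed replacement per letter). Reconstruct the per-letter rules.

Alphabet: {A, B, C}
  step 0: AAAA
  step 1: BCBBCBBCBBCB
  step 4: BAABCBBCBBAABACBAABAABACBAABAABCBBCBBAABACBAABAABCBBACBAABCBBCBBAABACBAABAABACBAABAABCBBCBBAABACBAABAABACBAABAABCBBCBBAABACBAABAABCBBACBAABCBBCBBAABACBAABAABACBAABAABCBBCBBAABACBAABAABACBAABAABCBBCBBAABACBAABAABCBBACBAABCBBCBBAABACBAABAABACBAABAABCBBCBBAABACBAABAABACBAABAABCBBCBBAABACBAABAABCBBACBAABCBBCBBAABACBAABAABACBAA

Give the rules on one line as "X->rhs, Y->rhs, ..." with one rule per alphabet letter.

  step 0 ⇒ step 1: AAAA ⇒ BCB·BCB·BCB·BCB
    A ↦ BCB
    B ↦ BAA  (constrained at step 1)
    C ↦ BAC  (constrained at step 1)

A->BCB, B->BAA, C->BAC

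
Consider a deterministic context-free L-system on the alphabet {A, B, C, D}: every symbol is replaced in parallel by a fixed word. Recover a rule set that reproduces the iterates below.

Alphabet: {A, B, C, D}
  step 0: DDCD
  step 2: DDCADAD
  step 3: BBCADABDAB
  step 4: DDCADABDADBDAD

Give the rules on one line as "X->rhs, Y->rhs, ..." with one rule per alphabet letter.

A->DA, B->D, C->CA, D->B

  step 3 ⇒ step 4: BBCADABDAB ⇒ D·D·CA·DA·B·DA·D·B·DA·D
    A ↦ DA
    B ↦ D
    C ↦ CA
    D ↦ B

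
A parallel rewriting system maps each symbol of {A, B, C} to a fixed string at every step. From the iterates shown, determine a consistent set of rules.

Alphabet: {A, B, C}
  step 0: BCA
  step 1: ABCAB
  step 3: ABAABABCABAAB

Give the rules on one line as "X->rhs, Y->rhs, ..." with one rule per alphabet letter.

A->AB, B->A, C->BC

  step 0 ⇒ step 1: BCA ⇒ A·BC·AB
    A ↦ AB
    B ↦ A
    C ↦ BC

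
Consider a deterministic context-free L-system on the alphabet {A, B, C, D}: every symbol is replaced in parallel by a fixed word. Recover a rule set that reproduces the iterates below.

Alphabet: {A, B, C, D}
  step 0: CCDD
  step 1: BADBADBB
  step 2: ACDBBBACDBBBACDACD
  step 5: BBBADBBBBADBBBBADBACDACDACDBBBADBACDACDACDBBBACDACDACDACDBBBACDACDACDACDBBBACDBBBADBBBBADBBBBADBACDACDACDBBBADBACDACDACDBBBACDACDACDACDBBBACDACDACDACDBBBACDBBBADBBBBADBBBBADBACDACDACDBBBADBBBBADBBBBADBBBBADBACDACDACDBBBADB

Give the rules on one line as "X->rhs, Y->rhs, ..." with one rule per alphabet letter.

A->BB, B->ACD, C->BAD, D->B

  step 1 ⇒ step 2: BADBADBB ⇒ ACD·BB·B·ACD·BB·B·ACD·ACD
    A ↦ BB
    B ↦ ACD
    D ↦ B
  step 0 ⇒ step 1: CCDD ⇒ BAD·BAD·B·B
    C ↦ BAD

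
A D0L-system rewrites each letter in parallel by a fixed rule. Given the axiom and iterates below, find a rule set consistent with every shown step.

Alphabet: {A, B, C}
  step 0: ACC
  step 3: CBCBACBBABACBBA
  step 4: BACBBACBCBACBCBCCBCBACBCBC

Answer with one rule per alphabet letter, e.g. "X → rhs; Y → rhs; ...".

  step 3 ⇒ step 4: CBCBACBBABACBBA ⇒ BA·CB·BA·CB·C·BA·CB·CB·C·CB·C·BA·CB·CB·C
    A ↦ C
    B ↦ CB
    C ↦ BA

A->C, B->CB, C->BA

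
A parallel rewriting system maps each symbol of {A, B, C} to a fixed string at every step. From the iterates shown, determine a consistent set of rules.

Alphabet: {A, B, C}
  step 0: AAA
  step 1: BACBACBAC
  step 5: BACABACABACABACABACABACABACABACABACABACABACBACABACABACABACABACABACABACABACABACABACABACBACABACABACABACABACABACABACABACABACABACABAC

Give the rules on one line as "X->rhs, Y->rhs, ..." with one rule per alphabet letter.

A->BAC, B->A, C->A

  step 0 ⇒ step 1: AAA ⇒ BAC·BAC·BAC
    A ↦ BAC
    B ↦ A  (constrained at step 1)
    C ↦ A  (constrained at step 1)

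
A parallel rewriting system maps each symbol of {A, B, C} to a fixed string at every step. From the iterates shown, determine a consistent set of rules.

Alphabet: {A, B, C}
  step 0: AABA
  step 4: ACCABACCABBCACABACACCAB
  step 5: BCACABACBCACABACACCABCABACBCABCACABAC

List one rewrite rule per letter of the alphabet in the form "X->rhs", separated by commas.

  step 4 ⇒ step 5: ACCABACCABBCACABACACCAB ⇒ B·CA·CA·B·AC·B·CA·CA·B·AC·AC·CA·B·CA·B·AC·B·CA·B·CA·CA·B·AC
    A ↦ B
    B ↦ AC
    C ↦ CA

A->B, B->AC, C->CA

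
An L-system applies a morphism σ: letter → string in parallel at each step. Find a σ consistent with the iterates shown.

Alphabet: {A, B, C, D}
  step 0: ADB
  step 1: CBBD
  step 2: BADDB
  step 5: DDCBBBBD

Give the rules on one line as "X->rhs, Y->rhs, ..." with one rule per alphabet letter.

A->CB, B->D, C->BA, D->B

  step 1 ⇒ step 2: CBBD ⇒ BA·D·D·B
    B ↦ D
    C ↦ BA
    D ↦ B
  step 0 ⇒ step 1: ADB ⇒ CB·B·D
    A ↦ CB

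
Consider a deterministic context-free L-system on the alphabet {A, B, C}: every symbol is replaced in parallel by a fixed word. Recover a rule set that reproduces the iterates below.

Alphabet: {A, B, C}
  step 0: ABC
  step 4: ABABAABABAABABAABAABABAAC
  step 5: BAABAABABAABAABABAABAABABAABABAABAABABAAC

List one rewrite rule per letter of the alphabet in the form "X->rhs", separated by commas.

A->BA, B->A, C->AC

  step 4 ⇒ step 5: ABABAABABAABABAABAABABAAC ⇒ BA·A·BA·A·BA·BA·A·BA·A·BA·BA·A·BA·A·BA·BA·A·BA·BA·A·BA·A·BA·BA·AC
    A ↦ BA
    B ↦ A
    C ↦ AC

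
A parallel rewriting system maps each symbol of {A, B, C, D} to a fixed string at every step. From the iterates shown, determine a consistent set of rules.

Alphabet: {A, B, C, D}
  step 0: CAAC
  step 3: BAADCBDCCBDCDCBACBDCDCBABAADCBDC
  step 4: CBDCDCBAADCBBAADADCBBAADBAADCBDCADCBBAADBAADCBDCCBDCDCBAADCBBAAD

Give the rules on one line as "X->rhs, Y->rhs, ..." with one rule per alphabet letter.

A->DC, B->CB, C->AD, D->BA

  step 3 ⇒ step 4: BAADCBDCCBDCDCBACBDCDCBABAADCBDC ⇒ CB·DC·DC·BA·AD·CB·BA·AD·AD·CB·BA·AD·BA·AD·CB·DC·AD·CB·BA·AD·BA·AD·CB·DC·CB·DC·DC·BA·AD·CB·BA·AD
    A ↦ DC
    B ↦ CB
    C ↦ AD
    D ↦ BA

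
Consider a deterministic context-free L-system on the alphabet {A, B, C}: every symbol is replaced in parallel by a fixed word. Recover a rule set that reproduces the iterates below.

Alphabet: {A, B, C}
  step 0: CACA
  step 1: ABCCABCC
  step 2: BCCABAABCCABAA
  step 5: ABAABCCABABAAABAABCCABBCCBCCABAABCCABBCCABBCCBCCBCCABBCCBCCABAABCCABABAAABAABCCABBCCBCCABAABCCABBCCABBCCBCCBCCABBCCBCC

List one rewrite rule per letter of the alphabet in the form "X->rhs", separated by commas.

  step 1 ⇒ step 2: ABCCABCC ⇒ BCC·AB·A·A·BCC·AB·A·A
    A ↦ BCC
    B ↦ AB
    C ↦ A

A->BCC, B->AB, C->A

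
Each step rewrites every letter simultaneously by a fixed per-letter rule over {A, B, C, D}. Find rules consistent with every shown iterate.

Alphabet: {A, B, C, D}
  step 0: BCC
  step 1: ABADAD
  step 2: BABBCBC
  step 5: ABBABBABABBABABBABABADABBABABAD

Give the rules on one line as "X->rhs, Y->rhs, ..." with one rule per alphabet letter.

A->B, B->AB, C->AD, D->C

  step 1 ⇒ step 2: ABADAD ⇒ B·AB·B·C·B·C
    A ↦ B
    B ↦ AB
    D ↦ C
  step 0 ⇒ step 1: BCC ⇒ AB·AD·AD
    C ↦ AD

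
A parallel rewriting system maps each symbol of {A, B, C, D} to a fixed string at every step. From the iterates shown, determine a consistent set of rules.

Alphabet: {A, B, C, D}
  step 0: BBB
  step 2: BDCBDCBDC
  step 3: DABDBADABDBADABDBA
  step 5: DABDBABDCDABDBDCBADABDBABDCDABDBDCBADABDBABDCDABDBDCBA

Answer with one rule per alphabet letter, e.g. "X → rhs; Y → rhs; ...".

A->C, B->DA, C->BA, D->BD

  step 2 ⇒ step 3: BDCBDCBDC ⇒ DA·BD·BA·DA·BD·BA·DA·BD·BA
    B ↦ DA
    C ↦ BA
    D ↦ BD
    A ↦ C  (constrained at step 3)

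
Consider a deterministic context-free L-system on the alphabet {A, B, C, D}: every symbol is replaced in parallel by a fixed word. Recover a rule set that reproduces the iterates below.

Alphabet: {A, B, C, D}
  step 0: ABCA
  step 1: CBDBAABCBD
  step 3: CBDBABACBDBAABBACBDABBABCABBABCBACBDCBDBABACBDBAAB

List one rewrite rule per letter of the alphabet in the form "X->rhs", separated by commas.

  step 0 ⇒ step 1: ABCA ⇒ CBD·BA·AB·CBD
    A ↦ CBD
    B ↦ BA
    C ↦ AB
    D ↦ BC  (constrained at step 1)

A->CBD, B->BA, C->AB, D->BC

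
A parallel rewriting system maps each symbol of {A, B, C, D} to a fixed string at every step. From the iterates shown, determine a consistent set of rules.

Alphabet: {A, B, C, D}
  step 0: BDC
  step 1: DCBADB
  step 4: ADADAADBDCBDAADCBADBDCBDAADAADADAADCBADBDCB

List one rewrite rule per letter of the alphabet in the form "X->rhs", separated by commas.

  step 0 ⇒ step 1: BDC ⇒ DCB·A·DB
    B ↦ DCB
    C ↦ DB
    D ↦ A
    A ↦ DA  (constrained at step 1)

A->DA, B->DCB, C->DB, D->A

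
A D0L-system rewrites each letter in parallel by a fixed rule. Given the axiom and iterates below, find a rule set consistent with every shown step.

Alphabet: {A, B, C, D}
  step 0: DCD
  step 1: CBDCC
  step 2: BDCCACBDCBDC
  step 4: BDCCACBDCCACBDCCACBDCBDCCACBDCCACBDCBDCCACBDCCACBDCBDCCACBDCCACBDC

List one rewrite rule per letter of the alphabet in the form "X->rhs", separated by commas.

A->CAC, B->CA, C->BDC, D->C

  step 1 ⇒ step 2: CBDCC ⇒ BDC·CA·C·BDC·BDC
    B ↦ CA
    C ↦ BDC
    D ↦ C
    A ↦ CAC  (constrained at step 2)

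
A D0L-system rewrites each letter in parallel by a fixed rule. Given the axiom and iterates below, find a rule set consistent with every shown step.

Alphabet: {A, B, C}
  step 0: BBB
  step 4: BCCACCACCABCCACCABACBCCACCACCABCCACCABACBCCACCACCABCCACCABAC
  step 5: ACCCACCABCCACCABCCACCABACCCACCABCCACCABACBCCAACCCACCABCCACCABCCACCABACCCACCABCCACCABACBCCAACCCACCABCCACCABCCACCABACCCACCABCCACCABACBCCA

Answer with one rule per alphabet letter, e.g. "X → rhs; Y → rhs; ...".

A->B, B->AC, C->CCA

  step 4 ⇒ step 5: BCCACCACCABCCACCABACBCCACCACCABCCACCABACBCCACCACCABCCACCABAC ⇒ AC·CCA·CCA·B·CCA·CCA·B·CCA·CCA·B·AC·CCA·CCA·B·CCA·CCA·B·AC·B·CCA·AC·CCA·CCA·B·CCA·CCA·B·CCA·CCA·B·AC·CCA·CCA·B·CCA·CCA·B·AC·B·CCA·AC·CCA·CCA·B·CCA·CCA·B·CCA·CCA·B·AC·CCA·CCA·B·CCA·CCA·B·AC·B·CCA
    A ↦ B
    B ↦ AC
    C ↦ CCA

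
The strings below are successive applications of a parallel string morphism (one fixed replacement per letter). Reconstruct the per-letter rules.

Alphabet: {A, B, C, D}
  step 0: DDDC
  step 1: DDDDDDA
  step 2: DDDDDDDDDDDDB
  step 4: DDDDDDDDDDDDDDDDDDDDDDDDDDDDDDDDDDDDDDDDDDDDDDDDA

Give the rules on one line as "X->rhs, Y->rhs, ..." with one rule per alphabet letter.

A->B, B->C, C->A, D->DD

  step 1 ⇒ step 2: DDDDDDA ⇒ DD·DD·DD·DD·DD·DD·B
    A ↦ B
    D ↦ DD
    B ↦ C  (constrained at step 2)
  step 0 ⇒ step 1: DDDC ⇒ DD·DD·DD·A
    C ↦ A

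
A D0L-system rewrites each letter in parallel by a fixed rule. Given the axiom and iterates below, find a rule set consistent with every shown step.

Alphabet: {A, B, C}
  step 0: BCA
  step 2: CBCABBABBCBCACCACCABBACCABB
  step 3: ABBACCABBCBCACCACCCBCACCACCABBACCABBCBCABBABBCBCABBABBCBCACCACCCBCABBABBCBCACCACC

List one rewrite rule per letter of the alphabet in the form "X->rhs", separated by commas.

  step 2 ⇒ step 3: CBCABBABBCBCACCACCABBACCABB ⇒ ABB·ACC·ABB·CBC·ACC·ACC·CBC·ACC·ACC·ABB·ACC·ABB·CBC·ABB·ABB·CBC·ABB·ABB·CBC·ACC·ACC·CBC·ABB·ABB·CBC·ACC·ACC
    A ↦ CBC
    B ↦ ACC
    C ↦ ABB

A->CBC, B->ACC, C->ABB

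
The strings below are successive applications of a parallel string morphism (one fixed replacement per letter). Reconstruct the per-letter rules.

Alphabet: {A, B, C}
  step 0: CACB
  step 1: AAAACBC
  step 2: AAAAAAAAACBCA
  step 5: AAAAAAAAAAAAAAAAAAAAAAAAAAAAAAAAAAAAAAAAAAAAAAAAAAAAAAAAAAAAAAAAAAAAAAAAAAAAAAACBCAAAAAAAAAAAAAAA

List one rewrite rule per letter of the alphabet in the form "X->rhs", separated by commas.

A->AA, B->CBC, C->A

  step 1 ⇒ step 2: AAAACBC ⇒ AA·AA·AA·AA·A·CBC·A
    A ↦ AA
    B ↦ CBC
    C ↦ A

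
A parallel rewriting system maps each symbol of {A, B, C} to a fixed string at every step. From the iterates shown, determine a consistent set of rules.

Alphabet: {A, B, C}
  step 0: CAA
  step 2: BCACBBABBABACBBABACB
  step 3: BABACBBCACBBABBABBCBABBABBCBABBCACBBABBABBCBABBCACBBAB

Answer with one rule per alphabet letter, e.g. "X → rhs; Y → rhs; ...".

  step 2 ⇒ step 3: BCACBBABBABACBBABACB ⇒ BAB·ACB·BC·ACB·BAB·BAB·BC·BAB·BAB·BC·BAB·BC·ACB·BAB·BAB·BC·BAB·BC·ACB·BAB
    A ↦ BC
    B ↦ BAB
    C ↦ ACB

A->BC, B->BAB, C->ACB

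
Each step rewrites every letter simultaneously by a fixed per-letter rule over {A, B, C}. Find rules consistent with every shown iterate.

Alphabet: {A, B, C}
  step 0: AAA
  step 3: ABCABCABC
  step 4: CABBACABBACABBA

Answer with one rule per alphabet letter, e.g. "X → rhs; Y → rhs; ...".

  step 3 ⇒ step 4: ABCABCABC ⇒ C·AB·BA·C·AB·BA·C·AB·BA
    A ↦ C
    B ↦ AB
    C ↦ BA

A->C, B->AB, C->BA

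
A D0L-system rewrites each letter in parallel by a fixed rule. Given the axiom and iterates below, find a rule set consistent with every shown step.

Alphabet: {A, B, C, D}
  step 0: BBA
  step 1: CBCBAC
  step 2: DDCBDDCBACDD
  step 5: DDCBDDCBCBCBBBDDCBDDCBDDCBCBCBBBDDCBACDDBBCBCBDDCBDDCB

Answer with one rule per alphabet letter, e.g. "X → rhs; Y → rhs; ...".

A->AC, B->CB, C->DD, D->B

  step 1 ⇒ step 2: CBCBAC ⇒ DD·CB·DD·CB·AC·DD
    A ↦ AC
    B ↦ CB
    C ↦ DD
    D ↦ B  (constrained at step 2)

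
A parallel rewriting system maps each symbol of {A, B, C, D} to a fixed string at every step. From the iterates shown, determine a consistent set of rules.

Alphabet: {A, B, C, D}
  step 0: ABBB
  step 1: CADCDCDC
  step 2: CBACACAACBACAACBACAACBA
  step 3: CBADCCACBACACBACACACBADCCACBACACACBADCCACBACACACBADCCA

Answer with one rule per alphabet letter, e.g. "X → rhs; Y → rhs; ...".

A->CA, B->DC, C->CBA, D->CAA

  step 2 ⇒ step 3: CBACACAACBACAACBACAACBA ⇒ CBA·DC·CA·CBA·CA·CBA·CA·CA·CBA·DC·CA·CBA·CA·CA·CBA·DC·CA·CBA·CA·CA·CBA·DC·CA
    A ↦ CA
    B ↦ DC
    C ↦ CBA
  step 1 ⇒ step 2: CADCDCDC ⇒ CBA·CA·CAA·CBA·CAA·CBA·CAA·CBA
    D ↦ CAA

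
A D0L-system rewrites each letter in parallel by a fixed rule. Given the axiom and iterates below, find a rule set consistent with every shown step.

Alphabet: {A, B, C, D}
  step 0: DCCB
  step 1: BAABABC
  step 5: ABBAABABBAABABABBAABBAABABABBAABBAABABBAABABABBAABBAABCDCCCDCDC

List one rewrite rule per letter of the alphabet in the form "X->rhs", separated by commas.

  step 0 ⇒ step 1: DCCB ⇒ BA·AB·AB·C
    B ↦ C
    C ↦ AB
    D ↦ BA
    A ↦ CD  (constrained at step 1)

A->CD, B->C, C->AB, D->BA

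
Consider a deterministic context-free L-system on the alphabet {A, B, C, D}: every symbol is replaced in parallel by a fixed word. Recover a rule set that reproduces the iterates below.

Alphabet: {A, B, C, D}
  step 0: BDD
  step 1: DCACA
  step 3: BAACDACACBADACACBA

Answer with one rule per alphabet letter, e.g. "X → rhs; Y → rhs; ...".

A->AC, B->D, C->BA, D->CA

  step 0 ⇒ step 1: BDD ⇒ D·CA·CA
    B ↦ D
    D ↦ CA
    A ↦ AC  (constrained at step 1)
    C ↦ BA  (constrained at step 1)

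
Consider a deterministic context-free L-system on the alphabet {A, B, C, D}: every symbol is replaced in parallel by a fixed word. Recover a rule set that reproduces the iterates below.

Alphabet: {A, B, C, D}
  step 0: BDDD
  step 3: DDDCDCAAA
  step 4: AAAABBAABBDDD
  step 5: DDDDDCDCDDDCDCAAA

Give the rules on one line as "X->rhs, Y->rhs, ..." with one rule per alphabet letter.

  step 4 ⇒ step 5: AAAABBAABBDDD ⇒ D·D·D·D·DC·DC·D·D·DC·DC·A·A·A
    A ↦ D
    B ↦ DC
    D ↦ A
  step 3 ⇒ step 4: DDDCDCAAA ⇒ A·A·A·ABB·A·ABB·D·D·D
    C ↦ ABB

A->D, B->DC, C->ABB, D->A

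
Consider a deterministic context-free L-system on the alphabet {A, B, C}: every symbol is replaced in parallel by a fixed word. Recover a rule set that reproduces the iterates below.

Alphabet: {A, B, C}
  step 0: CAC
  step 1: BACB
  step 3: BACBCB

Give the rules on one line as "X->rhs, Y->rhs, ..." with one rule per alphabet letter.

A->AC, B->C, C->B

  step 0 ⇒ step 1: CAC ⇒ B·AC·B
    A ↦ AC
    C ↦ B
    B ↦ C  (constrained at step 1)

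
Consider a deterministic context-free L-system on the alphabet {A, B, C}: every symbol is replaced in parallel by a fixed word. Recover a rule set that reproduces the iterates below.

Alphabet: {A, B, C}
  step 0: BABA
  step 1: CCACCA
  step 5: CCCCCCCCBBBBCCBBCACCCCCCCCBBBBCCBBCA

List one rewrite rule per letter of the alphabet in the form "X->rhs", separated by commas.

  step 0 ⇒ step 1: BABA ⇒ C·CA·C·CA
    A ↦ CA
    B ↦ C
    C ↦ BB  (constrained at step 1)

A->CA, B->C, C->BB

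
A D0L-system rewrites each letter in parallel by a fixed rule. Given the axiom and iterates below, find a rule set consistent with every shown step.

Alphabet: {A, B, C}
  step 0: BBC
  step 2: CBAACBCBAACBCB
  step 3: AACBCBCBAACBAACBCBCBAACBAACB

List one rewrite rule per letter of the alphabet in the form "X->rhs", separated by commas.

  step 2 ⇒ step 3: CBAACBCBAACBCB ⇒ A·ACB·CB·CB·A·ACB·A·ACB·CB·CB·A·ACB·A·ACB
    A ↦ CB
    B ↦ ACB
    C ↦ A

A->CB, B->ACB, C->A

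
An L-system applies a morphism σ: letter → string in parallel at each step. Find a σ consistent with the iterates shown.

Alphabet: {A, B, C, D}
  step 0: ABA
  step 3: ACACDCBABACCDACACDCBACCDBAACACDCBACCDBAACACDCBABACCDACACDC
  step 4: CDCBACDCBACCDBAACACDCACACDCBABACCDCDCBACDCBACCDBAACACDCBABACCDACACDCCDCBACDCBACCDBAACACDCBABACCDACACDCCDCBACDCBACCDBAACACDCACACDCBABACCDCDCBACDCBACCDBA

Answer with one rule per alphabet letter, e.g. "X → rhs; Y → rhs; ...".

  step 3 ⇒ step 4: ACACDCBABACCDACACDCBACCDBAACACDCBACCDBAACACDCBABACCDACACDC ⇒ CDC·BA·CDC·BA·CCD·BA·ACA·CDC·ACA·CDC·BA·BA·CCD·CDC·BA·CDC·BA·CCD·BA·ACA·CDC·BA·BA·CCD·ACA·CDC·CDC·BA·CDC·BA·CCD·BA·ACA·CDC·BA·BA·CCD·ACA·CDC·CDC·BA·CDC·BA·CCD·BA·ACA·CDC·ACA·CDC·BA·BA·CCD·CDC·BA·CDC·BA·CCD·BA
    A ↦ CDC
    B ↦ ACA
    C ↦ BA
    D ↦ CCD

A->CDC, B->ACA, C->BA, D->CCD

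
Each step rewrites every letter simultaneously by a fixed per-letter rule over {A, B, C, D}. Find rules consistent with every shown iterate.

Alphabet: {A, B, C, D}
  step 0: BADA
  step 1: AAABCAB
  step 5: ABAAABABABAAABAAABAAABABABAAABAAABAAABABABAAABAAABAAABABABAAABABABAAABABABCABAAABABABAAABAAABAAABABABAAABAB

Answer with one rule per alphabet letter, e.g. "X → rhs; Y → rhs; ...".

  step 0 ⇒ step 1: BADA ⇒ AA·AB·C·AB
    A ↦ AB
    B ↦ AA
    D ↦ C
    C ↦ AD  (constrained at step 1)

A->AB, B->AA, C->AD, D->C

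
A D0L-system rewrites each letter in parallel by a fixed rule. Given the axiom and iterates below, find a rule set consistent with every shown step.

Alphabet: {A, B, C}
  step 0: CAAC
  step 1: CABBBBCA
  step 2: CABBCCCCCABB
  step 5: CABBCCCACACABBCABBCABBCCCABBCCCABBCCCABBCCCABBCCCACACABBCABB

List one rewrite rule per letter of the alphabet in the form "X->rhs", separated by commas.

  step 1 ⇒ step 2: CABBBBCA ⇒ CA·BB·C·C·C·C·CA·BB
    A ↦ BB
    B ↦ C
    C ↦ CA

A->BB, B->C, C->CA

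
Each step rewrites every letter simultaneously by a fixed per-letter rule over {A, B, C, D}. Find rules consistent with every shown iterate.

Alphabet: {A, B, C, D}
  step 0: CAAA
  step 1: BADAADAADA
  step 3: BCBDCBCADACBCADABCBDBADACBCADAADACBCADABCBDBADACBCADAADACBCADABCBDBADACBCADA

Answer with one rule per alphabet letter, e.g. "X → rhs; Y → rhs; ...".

A->ADA, B->CBD, C->B, D->CBC

  step 0 ⇒ step 1: CAAA ⇒ B·ADA·ADA·ADA
    A ↦ ADA
    C ↦ B
    B ↦ CBD  (constrained at step 1)
    D ↦ CBC  (constrained at step 1)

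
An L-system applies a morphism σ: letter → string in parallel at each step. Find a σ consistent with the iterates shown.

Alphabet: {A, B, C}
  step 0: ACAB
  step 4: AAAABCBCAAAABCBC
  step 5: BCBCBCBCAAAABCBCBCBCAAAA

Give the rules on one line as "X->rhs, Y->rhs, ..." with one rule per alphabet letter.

  step 4 ⇒ step 5: AAAABCBCAAAABCBC ⇒ BC·BC·BC·BC·A·A·A·A·BC·BC·BC·BC·A·A·A·A
    A ↦ BC
    B ↦ A
    C ↦ A

A->BC, B->A, C->A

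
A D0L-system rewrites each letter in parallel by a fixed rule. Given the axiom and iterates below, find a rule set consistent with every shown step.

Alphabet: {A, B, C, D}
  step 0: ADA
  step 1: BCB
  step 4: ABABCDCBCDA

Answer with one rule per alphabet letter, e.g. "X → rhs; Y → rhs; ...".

  step 0 ⇒ step 1: ADA ⇒ B·C·B
    A ↦ B
    D ↦ C
    B ↦ A  (constrained at step 1)
    C ↦ BCD  (constrained at step 1)

A->B, B->A, C->BCD, D->C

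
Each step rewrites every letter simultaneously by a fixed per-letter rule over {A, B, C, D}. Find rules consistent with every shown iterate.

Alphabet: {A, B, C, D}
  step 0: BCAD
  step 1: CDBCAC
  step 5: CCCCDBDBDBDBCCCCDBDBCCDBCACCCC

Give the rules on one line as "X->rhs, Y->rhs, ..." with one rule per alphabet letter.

  step 0 ⇒ step 1: BCAD ⇒ C·DB·CA·C
    A ↦ CA
    B ↦ C
    C ↦ DB
    D ↦ C

A->CA, B->C, C->DB, D->C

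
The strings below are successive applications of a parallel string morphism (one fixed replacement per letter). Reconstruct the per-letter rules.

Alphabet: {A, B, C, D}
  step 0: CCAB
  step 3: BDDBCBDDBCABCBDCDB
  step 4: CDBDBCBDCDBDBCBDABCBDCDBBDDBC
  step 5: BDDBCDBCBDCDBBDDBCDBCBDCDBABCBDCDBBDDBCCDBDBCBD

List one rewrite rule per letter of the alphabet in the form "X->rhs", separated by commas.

  step 4 ⇒ step 5: CDBDBCBDCDBDBCBDABCBDCDBBDDBC ⇒ BD·DB·C·DB·C·BD·C·DB·BD·DB·C·DB·C·BD·C·DB·AB·C·BD·C·DB·BD·DB·C·C·DB·DB·C·BD
    A ↦ AB
    B ↦ C
    C ↦ BD
    D ↦ DB

A->AB, B->C, C->BD, D->DB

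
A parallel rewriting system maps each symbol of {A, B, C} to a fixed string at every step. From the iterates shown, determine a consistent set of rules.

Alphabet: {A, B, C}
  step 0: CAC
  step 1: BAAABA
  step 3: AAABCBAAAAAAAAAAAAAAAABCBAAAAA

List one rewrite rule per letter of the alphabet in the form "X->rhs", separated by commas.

A->AA, B->ABC, C->BA

  step 0 ⇒ step 1: CAC ⇒ BA·AA·BA
    A ↦ AA
    C ↦ BA
    B ↦ ABC  (constrained at step 1)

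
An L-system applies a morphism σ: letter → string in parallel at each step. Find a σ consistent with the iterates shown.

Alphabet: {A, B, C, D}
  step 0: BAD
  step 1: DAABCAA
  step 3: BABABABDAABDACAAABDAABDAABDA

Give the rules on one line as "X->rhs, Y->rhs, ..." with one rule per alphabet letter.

  step 0 ⇒ step 1: BAD ⇒ DA·AB·CAA
    A ↦ AB
    B ↦ DA
    D ↦ CAA
    C ↦ B  (constrained at step 1)

A->AB, B->DA, C->B, D->CAA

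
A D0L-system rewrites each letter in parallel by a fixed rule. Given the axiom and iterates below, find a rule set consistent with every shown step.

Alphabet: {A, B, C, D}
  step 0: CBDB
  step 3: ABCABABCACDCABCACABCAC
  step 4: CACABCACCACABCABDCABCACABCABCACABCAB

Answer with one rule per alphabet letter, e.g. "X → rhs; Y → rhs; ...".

  step 3 ⇒ step 4: ABCABABCACDCABCACABCAC ⇒ C·AC·AB·C·AC·C·AC·AB·C·AB·DC·AB·C·AC·AB·C·AB·C·AC·AB·C·AB
    A ↦ C
    B ↦ AC
    C ↦ AB
    D ↦ DC

A->C, B->AC, C->AB, D->DC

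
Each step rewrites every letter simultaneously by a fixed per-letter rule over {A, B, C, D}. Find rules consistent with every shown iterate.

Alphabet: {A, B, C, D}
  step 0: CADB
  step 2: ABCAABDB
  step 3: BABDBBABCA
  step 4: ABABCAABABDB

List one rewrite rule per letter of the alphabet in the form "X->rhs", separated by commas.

A->B, B->A, C->BD, D->BC

  step 3 ⇒ step 4: BABDBBABCA ⇒ A·B·A·BC·A·A·B·A·BD·B
    A ↦ B
    B ↦ A
    C ↦ BD
    D ↦ BC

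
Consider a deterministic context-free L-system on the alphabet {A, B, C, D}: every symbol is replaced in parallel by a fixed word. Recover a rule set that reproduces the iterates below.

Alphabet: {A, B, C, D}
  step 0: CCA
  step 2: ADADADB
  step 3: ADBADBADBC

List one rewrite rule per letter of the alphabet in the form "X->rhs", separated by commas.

  step 2 ⇒ step 3: ADADADB ⇒ AD·B·AD·B·AD·B·C
    A ↦ AD
    B ↦ C
    D ↦ B
    C ↦ A  (constrained at step 0)

A->AD, B->C, C->A, D->B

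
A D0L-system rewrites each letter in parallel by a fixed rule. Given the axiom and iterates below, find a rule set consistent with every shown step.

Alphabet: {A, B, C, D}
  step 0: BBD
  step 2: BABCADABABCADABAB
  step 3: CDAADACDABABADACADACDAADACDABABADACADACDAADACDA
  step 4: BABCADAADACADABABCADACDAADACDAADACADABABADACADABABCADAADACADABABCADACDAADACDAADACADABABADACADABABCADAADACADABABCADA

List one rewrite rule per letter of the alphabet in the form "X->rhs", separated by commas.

  step 3 ⇒ step 4: CDAADACDABABADACADACDAADACDABABADACADACDAADACDA ⇒ BAB·C·ADA·ADA·C·ADA·BAB·C·ADA·CDA·ADA·CDA·ADA·C·ADA·BAB·ADA·C·ADA·BAB·C·ADA·ADA·C·ADA·BAB·C·ADA·CDA·ADA·CDA·ADA·C·ADA·BAB·ADA·C·ADA·BAB·C·ADA·ADA·C·ADA·BAB·C·ADA
    A ↦ ADA
    B ↦ CDA
    C ↦ BAB
    D ↦ C

A->ADA, B->CDA, C->BAB, D->C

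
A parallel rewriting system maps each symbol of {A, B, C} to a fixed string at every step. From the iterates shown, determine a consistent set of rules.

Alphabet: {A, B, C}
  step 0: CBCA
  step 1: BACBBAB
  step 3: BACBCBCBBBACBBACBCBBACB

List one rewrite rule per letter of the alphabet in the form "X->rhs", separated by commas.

A->B, B->CB, C->BA

  step 0 ⇒ step 1: CBCA ⇒ BA·CB·BA·B
    A ↦ B
    B ↦ CB
    C ↦ BA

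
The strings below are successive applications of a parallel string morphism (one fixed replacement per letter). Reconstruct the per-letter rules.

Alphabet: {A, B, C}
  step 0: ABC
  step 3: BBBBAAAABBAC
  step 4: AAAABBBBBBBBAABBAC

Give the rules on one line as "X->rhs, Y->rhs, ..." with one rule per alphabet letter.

  step 3 ⇒ step 4: BBBBAAAABBAC ⇒ A·A·A·A·BB·BB·BB·BB·A·A·BB·AC
    A ↦ BB
    B ↦ A
    C ↦ AC

A->BB, B->A, C->AC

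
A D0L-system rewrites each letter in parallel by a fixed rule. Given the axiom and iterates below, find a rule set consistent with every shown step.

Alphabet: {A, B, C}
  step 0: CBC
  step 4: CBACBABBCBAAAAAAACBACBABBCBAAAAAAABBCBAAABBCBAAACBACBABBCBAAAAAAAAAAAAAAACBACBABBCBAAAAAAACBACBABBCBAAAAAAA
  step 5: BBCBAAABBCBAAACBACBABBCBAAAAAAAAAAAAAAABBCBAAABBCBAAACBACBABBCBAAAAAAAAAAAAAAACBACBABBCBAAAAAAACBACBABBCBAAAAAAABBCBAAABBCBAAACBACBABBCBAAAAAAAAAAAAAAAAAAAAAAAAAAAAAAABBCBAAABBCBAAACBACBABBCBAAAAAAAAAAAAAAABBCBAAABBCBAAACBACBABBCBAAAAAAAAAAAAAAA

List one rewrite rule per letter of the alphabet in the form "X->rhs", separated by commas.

  step 4 ⇒ step 5: CBACBABBCBAAAAAAACBACBABBCBAAAAAAABBCBAAABBCBAAACBACBABBCBAAAAAAAAAAAAAAACBACBABBCBAAAAAAACBACBABBCBAAAAAAA ⇒ BB·CBA·AA·BB·CBA·AA·CBA·CBA·BB·CBA·AA·AA·AA·AA·AA·AA·AA·BB·CBA·AA·BB·CBA·AA·CBA·CBA·BB·CBA·AA·AA·AA·AA·AA·AA·AA·CBA·CBA·BB·CBA·AA·AA·AA·CBA·CBA·BB·CBA·AA·AA·AA·BB·CBA·AA·BB·CBA·AA·CBA·CBA·BB·CBA·AA·AA·AA·AA·AA·AA·AA·AA·AA·AA·AA·AA·AA·AA·AA·BB·CBA·AA·BB·CBA·AA·CBA·CBA·BB·CBA·AA·AA·AA·AA·AA·AA·AA·BB·CBA·AA·BB·CBA·AA·CBA·CBA·BB·CBA·AA·AA·AA·AA·AA·AA·AA
    A ↦ AA
    B ↦ CBA
    C ↦ BB

A->AA, B->CBA, C->BB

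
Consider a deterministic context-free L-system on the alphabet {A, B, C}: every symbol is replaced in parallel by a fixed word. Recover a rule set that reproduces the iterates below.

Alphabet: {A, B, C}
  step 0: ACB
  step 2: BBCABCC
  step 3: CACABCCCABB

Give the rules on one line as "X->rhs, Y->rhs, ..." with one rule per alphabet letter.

A->CC, B->CA, C->B

  step 2 ⇒ step 3: BBCABCC ⇒ CA·CA·B·CC·CA·B·B
    A ↦ CC
    B ↦ CA
    C ↦ B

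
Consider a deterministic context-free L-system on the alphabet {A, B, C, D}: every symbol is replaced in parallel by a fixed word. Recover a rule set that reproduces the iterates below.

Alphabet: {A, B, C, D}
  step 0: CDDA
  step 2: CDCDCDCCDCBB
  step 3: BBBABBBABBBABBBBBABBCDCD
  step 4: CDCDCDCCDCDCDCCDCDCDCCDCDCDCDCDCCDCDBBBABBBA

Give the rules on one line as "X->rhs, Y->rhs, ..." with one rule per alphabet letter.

A->C, B->CD, C->BB, D->BA

  step 3 ⇒ step 4: BBBABBBABBBABBBBBABBCDCD ⇒ CD·CD·CD·C·CD·CD·CD·C·CD·CD·CD·C·CD·CD·CD·CD·CD·C·CD·CD·BB·BA·BB·BA
    A ↦ C
    B ↦ CD
    C ↦ BB
    D ↦ BA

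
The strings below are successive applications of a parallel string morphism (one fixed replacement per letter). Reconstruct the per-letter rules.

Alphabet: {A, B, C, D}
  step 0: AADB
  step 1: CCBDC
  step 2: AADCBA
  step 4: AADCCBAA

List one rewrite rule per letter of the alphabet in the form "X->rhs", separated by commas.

A->C, B->DC, C->A, D->B

  step 1 ⇒ step 2: CCBDC ⇒ A·A·DC·B·A
    B ↦ DC
    C ↦ A
    D ↦ B
  step 0 ⇒ step 1: AADB ⇒ C·C·B·DC
    A ↦ C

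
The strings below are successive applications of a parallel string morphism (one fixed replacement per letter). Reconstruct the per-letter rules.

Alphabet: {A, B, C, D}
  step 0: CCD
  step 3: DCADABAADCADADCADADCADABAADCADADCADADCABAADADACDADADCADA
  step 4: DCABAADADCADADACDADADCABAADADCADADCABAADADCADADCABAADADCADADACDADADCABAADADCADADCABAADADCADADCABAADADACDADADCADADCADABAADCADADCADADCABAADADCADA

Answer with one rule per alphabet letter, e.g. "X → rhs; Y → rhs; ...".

  step 3 ⇒ step 4: DCADABAADCADADCADADCADABAADCADADCADADCABAADADACDADADCADA ⇒ DCA·BAA·DA·DCA·DA·DAC·DA·DA·DCA·BAA·DA·DCA·DA·DCA·BAA·DA·DCA·DA·DCA·BAA·DA·DCA·DA·DAC·DA·DA·DCA·BAA·DA·DCA·DA·DCA·BAA·DA·DCA·DA·DCA·BAA·DA·DAC·DA·DA·DCA·DA·DCA·DA·BAA·DCA·DA·DCA·DA·DCA·BAA·DA·DCA·DA
    A ↦ DA
    B ↦ DAC
    C ↦ BAA
    D ↦ DCA

A->DA, B->DAC, C->BAA, D->DCA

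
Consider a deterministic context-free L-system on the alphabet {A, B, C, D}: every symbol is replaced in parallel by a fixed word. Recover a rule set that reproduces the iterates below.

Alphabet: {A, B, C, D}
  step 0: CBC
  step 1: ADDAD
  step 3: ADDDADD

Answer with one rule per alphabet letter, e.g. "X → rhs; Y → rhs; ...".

  step 0 ⇒ step 1: CBC ⇒ AD·D·AD
    B ↦ D
    C ↦ AD
    A ↦ C  (constrained at step 1)
    D ↦ B  (constrained at step 1)

A->C, B->D, C->AD, D->B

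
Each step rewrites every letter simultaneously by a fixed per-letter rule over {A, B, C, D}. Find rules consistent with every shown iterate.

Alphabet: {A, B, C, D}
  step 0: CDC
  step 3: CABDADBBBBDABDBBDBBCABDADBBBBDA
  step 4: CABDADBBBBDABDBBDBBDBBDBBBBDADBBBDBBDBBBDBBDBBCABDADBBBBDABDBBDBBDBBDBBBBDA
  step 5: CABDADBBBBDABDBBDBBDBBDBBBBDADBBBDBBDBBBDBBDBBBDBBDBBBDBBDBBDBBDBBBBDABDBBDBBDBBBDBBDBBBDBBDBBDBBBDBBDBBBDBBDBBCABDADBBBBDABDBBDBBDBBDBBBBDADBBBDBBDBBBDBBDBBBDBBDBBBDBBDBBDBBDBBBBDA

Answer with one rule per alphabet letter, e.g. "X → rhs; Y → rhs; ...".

A->BDA, B->DBB, C->CA, D->B

  step 4 ⇒ step 5: CABDADBBBBDABDBBDBBDBBDBBBBDADBBBDBBDBBBDBBDBBCABDADBBBBDABDBBDBBDBBDBBBBDA ⇒ CA·BDA·DBB·B·BDA·B·DBB·DBB·DBB·DBB·B·BDA·DBB·B·DBB·DBB·B·DBB·DBB·B·DBB·DBB·B·DBB·DBB·DBB·DBB·B·BDA·B·DBB·DBB·DBB·B·DBB·DBB·B·DBB·DBB·DBB·B·DBB·DBB·B·DBB·DBB·CA·BDA·DBB·B·BDA·B·DBB·DBB·DBB·DBB·B·BDA·DBB·B·DBB·DBB·B·DBB·DBB·B·DBB·DBB·B·DBB·DBB·DBB·DBB·B·BDA
    A ↦ BDA
    B ↦ DBB
    C ↦ CA
    D ↦ B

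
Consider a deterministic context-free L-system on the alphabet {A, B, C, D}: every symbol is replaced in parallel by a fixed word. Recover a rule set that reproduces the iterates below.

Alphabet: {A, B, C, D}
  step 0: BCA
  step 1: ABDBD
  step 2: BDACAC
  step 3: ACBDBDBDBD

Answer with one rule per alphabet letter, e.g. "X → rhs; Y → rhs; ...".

A->BD, B->A, C->BD, D->C

  step 2 ⇒ step 3: BDACAC ⇒ A·C·BD·BD·BD·BD
    A ↦ BD
    B ↦ A
    C ↦ BD
    D ↦ C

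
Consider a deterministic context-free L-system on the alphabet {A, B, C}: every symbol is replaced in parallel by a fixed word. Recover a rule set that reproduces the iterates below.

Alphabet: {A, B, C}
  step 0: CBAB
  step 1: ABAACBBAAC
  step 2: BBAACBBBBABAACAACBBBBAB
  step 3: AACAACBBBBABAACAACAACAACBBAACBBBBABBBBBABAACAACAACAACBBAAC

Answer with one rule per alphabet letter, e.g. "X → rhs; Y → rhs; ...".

  step 2 ⇒ step 3: BBAACBBBBABAACAACBBBBAB ⇒ AAC·AAC·BB·BB·AB·AAC·AAC·AAC·AAC·BB·AAC·BB·BB·AB·BB·BB·AB·AAC·AAC·AAC·AAC·BB·AAC
    A ↦ BB
    B ↦ AAC
    C ↦ AB

A->BB, B->AAC, C->AB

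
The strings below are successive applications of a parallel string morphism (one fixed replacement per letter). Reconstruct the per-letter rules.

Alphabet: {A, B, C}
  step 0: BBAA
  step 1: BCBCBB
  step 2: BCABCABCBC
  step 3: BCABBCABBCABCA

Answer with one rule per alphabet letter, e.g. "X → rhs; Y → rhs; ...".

A->B, B->BC, C->A

  step 2 ⇒ step 3: BCABCABCBC ⇒ BC·A·B·BC·A·B·BC·A·BC·A
    A ↦ B
    B ↦ BC
    C ↦ A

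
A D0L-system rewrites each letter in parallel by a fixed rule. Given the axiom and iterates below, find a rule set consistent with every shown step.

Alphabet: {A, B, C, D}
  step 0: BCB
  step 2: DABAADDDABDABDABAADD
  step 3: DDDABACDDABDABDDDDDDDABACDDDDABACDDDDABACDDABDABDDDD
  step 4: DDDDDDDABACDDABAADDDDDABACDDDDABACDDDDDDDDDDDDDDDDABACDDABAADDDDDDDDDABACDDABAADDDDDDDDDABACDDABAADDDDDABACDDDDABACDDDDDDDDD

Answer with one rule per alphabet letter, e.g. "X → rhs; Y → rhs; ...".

  step 3 ⇒ step 4: DDDABACDDABDABDDDDDDDABACDDDDABACDDDDABACDDABDABDDDD ⇒ DD·DD·DD·DAB·ACD·DAB·AA·DD·DD·DAB·ACD·DD·DAB·ACD·DD·DD·DD·DD·DD·DD·DD·DAB·ACD·DAB·AA·DD·DD·DD·DD·DAB·ACD·DAB·AA·DD·DD·DD·DD·DAB·ACD·DAB·AA·DD·DD·DAB·ACD·DD·DAB·ACD·DD·DD·DD·DD
    A ↦ DAB
    B ↦ ACD
    C ↦ AA
    D ↦ DD

A->DAB, B->ACD, C->AA, D->DD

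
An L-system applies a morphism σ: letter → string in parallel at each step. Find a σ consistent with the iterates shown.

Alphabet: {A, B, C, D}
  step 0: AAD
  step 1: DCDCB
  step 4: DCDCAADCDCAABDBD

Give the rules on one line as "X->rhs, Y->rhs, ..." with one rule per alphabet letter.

  step 0 ⇒ step 1: AAD ⇒ DC·DC·B
    A ↦ DC
    D ↦ B
    B ↦ AA  (constrained at step 1)
    C ↦ D  (constrained at step 1)

A->DC, B->AA, C->D, D->B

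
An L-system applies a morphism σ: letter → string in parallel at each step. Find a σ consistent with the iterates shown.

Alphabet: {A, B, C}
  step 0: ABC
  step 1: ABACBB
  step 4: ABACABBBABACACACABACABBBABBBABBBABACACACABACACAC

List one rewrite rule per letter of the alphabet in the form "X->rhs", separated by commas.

A->AB, B->AC, C->BB

  step 0 ⇒ step 1: ABC ⇒ AB·AC·BB
    A ↦ AB
    B ↦ AC
    C ↦ BB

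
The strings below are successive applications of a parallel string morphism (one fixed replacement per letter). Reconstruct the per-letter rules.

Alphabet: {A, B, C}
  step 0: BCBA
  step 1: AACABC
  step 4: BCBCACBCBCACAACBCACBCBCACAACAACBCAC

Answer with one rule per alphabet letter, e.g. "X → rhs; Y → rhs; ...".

  step 0 ⇒ step 1: BCBA ⇒ A·AC·A·BC
    A ↦ BC
    B ↦ A
    C ↦ AC

A->BC, B->A, C->AC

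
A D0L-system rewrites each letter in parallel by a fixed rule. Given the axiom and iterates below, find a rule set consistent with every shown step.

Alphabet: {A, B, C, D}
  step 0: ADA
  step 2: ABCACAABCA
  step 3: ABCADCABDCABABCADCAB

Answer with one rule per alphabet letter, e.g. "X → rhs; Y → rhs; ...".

  step 2 ⇒ step 3: ABCACAABCA ⇒ AB·CA·DC·AB·DC·AB·AB·CA·DC·AB
    A ↦ AB
    B ↦ CA
    C ↦ DC
    D ↦ B  (constrained at step 0)

A->AB, B->CA, C->DC, D->B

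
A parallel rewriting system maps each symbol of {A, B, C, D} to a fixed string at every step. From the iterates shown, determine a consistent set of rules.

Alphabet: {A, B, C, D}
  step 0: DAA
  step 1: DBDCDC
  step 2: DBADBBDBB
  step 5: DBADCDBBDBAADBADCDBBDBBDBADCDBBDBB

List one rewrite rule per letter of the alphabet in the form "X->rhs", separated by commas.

  step 1 ⇒ step 2: DBDCDC ⇒ DB·A·DB·B·DB·B
    B ↦ A
    C ↦ B
    D ↦ DB
  step 0 ⇒ step 1: DAA ⇒ DB·DC·DC
    A ↦ DC

A->DC, B->A, C->B, D->DB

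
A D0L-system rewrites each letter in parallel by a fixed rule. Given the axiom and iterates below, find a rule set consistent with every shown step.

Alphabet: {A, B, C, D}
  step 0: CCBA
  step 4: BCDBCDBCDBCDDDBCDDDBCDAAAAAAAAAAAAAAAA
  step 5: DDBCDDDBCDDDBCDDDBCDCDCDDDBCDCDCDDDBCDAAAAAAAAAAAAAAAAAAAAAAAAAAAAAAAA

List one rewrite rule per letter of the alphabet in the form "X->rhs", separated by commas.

  step 4 ⇒ step 5: BCDBCDBCDBCDDDBCDDDBCDAAAAAAAAAAAAAAAA ⇒ DD·B·CD·DD·B·CD·DD·B·CD·DD·B·CD·CD·CD·DD·B·CD·CD·CD·DD·B·CD·AA·AA·AA·AA·AA·AA·AA·AA·AA·AA·AA·AA·AA·AA·AA·AA
    A ↦ AA
    B ↦ DD
    C ↦ B
    D ↦ CD

A->AA, B->DD, C->B, D->CD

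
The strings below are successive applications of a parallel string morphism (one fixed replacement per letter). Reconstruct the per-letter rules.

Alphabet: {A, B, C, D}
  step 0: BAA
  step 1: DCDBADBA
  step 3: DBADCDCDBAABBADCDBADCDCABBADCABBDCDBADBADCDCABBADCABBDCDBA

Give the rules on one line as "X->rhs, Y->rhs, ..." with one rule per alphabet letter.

A->DBA, B->DC, C->ADC, D->ABB

  step 0 ⇒ step 1: BAA ⇒ DC·DBA·DBA
    A ↦ DBA
    B ↦ DC
    C ↦ ADC  (constrained at step 1)
    D ↦ ABB  (constrained at step 1)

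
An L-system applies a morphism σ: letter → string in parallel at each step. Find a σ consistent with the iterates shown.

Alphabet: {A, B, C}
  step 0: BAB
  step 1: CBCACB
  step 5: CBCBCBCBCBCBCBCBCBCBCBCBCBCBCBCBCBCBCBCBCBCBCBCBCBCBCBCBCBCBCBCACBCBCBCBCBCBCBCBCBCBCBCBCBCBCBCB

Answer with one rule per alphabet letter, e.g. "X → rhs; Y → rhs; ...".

  step 0 ⇒ step 1: BAB ⇒ CB·CA·CB
    A ↦ CA
    B ↦ CB
    C ↦ CB  (constrained at step 1)

A->CA, B->CB, C->CB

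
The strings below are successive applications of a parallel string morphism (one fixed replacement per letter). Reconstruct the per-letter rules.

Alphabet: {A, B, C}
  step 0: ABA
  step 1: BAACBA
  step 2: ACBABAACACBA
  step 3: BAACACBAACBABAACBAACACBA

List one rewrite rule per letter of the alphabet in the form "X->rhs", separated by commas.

  step 2 ⇒ step 3: ACBABAACACBA ⇒ BA·AC·AC·BA·AC·BA·BA·AC·BA·AC·AC·BA
    A ↦ BA
    B ↦ AC
    C ↦ AC

A->BA, B->AC, C->AC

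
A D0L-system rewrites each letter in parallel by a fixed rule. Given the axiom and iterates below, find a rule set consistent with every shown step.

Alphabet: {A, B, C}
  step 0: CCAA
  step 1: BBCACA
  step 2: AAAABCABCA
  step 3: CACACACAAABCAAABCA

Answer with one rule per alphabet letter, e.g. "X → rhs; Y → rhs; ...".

  step 2 ⇒ step 3: AAAABCABCA ⇒ CA·CA·CA·CA·AA·B·CA·AA·B·CA
    A ↦ CA
    B ↦ AA
    C ↦ B

A->CA, B->AA, C->B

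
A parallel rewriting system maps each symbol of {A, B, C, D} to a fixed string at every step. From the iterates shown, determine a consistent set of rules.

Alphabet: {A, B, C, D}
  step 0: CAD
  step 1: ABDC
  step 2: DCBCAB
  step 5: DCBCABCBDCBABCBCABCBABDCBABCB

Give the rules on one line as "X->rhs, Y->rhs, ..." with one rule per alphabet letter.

A->D, B->CB, C->AB, D->C

  step 1 ⇒ step 2: ABDC ⇒ D·CB·C·AB
    A ↦ D
    B ↦ CB
    C ↦ AB
    D ↦ C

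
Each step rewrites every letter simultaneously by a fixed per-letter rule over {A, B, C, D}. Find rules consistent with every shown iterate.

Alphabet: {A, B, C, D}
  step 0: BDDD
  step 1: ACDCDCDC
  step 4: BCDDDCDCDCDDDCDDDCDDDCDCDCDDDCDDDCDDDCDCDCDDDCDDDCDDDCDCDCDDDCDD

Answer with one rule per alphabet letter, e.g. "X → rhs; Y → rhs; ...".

  step 0 ⇒ step 1: BDDD ⇒ AC·DC·DC·DC
    B ↦ AC
    D ↦ DC
    A ↦ BC  (constrained at step 1)
    C ↦ DD  (constrained at step 1)

A->BC, B->AC, C->DD, D->DC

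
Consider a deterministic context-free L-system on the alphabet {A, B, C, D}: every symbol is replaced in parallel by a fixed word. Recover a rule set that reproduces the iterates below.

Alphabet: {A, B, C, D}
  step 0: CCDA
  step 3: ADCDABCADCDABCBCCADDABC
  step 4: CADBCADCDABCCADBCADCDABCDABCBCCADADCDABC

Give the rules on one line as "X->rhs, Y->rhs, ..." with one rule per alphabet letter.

  step 3 ⇒ step 4: ADCDABCADCDABCBCCADDABC ⇒ C·AD·BC·AD·C·DA·BC·C·AD·BC·AD·C·DA·BC·DA·BC·BC·C·AD·AD·C·DA·BC
    A ↦ C
    B ↦ DA
    C ↦ BC
    D ↦ AD

A->C, B->DA, C->BC, D->AD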